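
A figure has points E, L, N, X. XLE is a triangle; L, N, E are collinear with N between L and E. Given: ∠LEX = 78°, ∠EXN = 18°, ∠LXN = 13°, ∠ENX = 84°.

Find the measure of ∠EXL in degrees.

1. ∠LNX = 96°  [linear pair at N on LE]
2. ∠NLX = 71°  [△XLN]
3. ∠ELX = 71°  [N on ray LE]
4. ∠EXL = 31°  [△XLE]

∠EXL = 31°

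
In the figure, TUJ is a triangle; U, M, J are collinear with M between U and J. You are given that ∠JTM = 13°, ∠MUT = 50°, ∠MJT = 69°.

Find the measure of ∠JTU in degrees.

∠JTU = 61°

1. ∠JUT = 50°  [M on ray UJ]
2. ∠TJU = 69°  [M on ray JU]
3. ∠JTU = 61°  [△TUJ]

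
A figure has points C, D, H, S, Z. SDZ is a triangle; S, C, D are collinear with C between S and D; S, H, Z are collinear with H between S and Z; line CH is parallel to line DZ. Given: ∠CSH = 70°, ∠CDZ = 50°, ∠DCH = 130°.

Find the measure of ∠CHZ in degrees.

1. ∠HCS = 50°  [linear pair at C on SD]
2. ∠CHS = 60°  [△SCH]
3. ∠CHZ = 120°  [linear pair at H on SZ]

∠CHZ = 120°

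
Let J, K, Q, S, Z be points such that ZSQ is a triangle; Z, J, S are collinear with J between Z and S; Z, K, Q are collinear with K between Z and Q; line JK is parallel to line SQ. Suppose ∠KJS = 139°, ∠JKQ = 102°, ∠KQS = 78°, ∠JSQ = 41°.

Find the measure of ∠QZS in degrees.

∠QZS = 61°

1. ∠SQZ = 78°  [K on ray QZ]
2. ∠QSZ = 41°  [J on ray SZ]
3. ∠QZS = 61°  [△ZSQ]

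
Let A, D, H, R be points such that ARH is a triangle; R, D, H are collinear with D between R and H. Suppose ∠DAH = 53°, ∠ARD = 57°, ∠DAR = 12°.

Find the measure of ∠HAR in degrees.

∠HAR = 65°

1. ∠ADR = 111°  [△ARD]
2. ∠ARH = 57°  [D on ray RH]
3. ∠ADH = 69°  [linear pair at D on RH]
4. ∠AHD = 58°  [△ADH]
5. ∠AHR = 58°  [D on ray HR]
6. ∠HAR = 65°  [△ARH]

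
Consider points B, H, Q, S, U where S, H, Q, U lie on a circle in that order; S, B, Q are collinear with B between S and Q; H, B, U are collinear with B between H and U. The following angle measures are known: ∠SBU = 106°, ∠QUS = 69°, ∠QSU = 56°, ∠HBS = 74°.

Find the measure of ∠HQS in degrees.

∠HQS = 18°

1. ∠HBQ = 106°  [vertical angles at B]
2. ∠QHU = 56°  [same arc QU]
3. ∠HQS = 18°  [△HBQ]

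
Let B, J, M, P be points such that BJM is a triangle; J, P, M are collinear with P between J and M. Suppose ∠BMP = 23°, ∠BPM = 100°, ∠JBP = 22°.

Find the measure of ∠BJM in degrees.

∠BJM = 78°

1. ∠BPJ = 80°  [linear pair at P on JM]
2. ∠BJP = 78°  [△BJP]
3. ∠BJM = 78°  [P on ray JM]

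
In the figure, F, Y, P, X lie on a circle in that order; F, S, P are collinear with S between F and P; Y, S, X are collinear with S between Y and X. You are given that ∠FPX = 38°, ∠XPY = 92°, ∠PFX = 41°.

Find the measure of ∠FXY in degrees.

∠FXY = 54°

1. ∠FYX = 38°  [same arc FX]
2. ∠XFY = 88°  [cyclic FYPX, opposite ∠F+∠P]
3. ∠FXY = 54°  [△FYX]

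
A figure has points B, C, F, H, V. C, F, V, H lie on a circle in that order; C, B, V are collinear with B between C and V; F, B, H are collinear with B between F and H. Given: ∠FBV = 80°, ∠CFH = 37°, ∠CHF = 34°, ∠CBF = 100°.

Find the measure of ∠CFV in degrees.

∠CFV = 103°

1. ∠FCV = 43°  [△CBF]
2. ∠CVF = 34°  [same arc CF]
3. ∠CFV = 103°  [△CFV]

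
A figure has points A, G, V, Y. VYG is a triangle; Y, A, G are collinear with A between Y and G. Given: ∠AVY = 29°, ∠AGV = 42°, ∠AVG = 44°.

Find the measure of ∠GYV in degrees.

∠GYV = 65°

1. ∠GAV = 94°  [△VAG]
2. ∠VAY = 86°  [linear pair at A on YG]
3. ∠AYV = 65°  [△VYA]
4. ∠GYV = 65°  [A on ray YG]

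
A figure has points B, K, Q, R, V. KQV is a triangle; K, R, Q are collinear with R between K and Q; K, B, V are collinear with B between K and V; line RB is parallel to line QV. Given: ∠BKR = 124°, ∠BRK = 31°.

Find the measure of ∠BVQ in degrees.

∠BVQ = 25°

1. ∠KBR = 25°  [△KRB]
2. ∠RBV = 155°  [linear pair at B on KV]
3. ∠BVQ = 25°  [RB∥QV, co-interior at V–B]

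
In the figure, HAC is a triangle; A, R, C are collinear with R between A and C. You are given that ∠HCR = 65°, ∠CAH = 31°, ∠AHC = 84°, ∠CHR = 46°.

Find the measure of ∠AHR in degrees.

1. ∠CRH = 69°  [△HRC]
2. ∠HAR = 31°  [R on ray AC]
3. ∠ARH = 111°  [linear pair at R on AC]
4. ∠AHR = 38°  [△HAR]

∠AHR = 38°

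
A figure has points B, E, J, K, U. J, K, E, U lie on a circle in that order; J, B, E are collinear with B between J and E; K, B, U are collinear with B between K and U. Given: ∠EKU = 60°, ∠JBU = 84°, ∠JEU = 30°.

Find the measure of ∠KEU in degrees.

∠KEU = 66°

1. ∠EBU = 96°  [linear pair at B on JE]
2. ∠EUK = 54°  [△EBU]
3. ∠KEU = 66°  [△KEU]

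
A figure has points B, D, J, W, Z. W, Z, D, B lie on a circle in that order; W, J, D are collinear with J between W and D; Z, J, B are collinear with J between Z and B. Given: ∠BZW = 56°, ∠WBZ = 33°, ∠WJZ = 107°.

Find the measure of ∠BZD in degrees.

1. ∠WDZ = 33°  [same arc WZ]
2. ∠DJZ = 73°  [linear pair at J on WD]
3. ∠BZD = 74°  [△ZJD]

∠BZD = 74°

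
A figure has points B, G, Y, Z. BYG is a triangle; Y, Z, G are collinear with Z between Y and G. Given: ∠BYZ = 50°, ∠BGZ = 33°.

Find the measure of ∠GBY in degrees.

1. ∠BYG = 50°  [Z on ray YG]
2. ∠BGY = 33°  [Z on ray GY]
3. ∠GBY = 97°  [△BYG]

∠GBY = 97°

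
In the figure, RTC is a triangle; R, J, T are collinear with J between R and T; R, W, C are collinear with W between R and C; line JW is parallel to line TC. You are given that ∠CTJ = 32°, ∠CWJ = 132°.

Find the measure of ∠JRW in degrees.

∠JRW = 100°

1. ∠CTR = 32°  [J on ray TR]
2. ∠JWR = 48°  [linear pair at W on RC]
3. ∠RJW = 32°  [JW∥TC, corresponding at J]
4. ∠JRW = 100°  [△RJW]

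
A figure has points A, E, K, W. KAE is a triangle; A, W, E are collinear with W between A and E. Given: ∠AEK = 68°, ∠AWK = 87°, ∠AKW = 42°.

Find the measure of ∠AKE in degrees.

∠AKE = 61°

1. ∠KAW = 51°  [△KAW]
2. ∠EAK = 51°  [W on ray AE]
3. ∠AKE = 61°  [△KAE]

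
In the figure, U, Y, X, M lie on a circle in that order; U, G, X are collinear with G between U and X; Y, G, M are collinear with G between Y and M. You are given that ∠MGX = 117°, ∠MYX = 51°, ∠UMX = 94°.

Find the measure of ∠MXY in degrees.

1. ∠MUX = 51°  [same arc XM]
2. ∠MXU = 35°  [△UXM]
3. ∠XMY = 28°  [△XGM]
4. ∠MXY = 101°  [△YXM]

∠MXY = 101°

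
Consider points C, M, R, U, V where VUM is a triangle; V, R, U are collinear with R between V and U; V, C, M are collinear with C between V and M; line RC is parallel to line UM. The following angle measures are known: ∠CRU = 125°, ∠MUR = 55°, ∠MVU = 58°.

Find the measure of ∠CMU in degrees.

1. ∠MUV = 55°  [R on ray UV]
2. ∠UMV = 67°  [△VUM]
3. ∠CMU = 67°  [C on ray MV]

∠CMU = 67°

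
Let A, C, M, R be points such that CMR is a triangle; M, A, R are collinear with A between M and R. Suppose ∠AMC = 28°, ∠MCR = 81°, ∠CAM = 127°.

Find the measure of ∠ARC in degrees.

1. ∠CMR = 28°  [A on ray MR]
2. ∠CRM = 71°  [△CMR]
3. ∠ARC = 71°  [A on ray RM]

∠ARC = 71°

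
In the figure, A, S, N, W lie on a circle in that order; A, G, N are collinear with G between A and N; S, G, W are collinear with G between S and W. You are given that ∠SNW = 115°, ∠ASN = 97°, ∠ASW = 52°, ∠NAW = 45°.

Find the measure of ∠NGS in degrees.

∠NGS = 72°

1. ∠SAW = 65°  [cyclic ASNW, opposite ∠A+∠N]
2. ∠AWS = 63°  [△ASW]
3. ∠NSW = 45°  [same arc NW]
4. ∠ANS = 63°  [same arc AS]
5. ∠NGS = 72°  [△SGN]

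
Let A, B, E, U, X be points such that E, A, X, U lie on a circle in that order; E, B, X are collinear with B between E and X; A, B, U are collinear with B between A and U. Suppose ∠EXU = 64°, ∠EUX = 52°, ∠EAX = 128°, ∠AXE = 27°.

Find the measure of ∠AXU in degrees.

∠AXU = 91°

1. ∠EAU = 64°  [same arc EU]
2. ∠AUE = 27°  [same arc EA]
3. ∠AEU = 89°  [△EAU]
4. ∠AXU = 91°  [cyclic EAXU, opposite ∠E+∠X]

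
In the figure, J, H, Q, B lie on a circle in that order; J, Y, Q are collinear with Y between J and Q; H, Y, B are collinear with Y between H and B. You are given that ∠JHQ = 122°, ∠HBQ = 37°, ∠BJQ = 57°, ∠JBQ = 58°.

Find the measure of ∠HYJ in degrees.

1. ∠HJQ = 37°  [same arc HQ]
2. ∠BHQ = 57°  [same arc QB]
3. ∠HQJ = 21°  [△JHQ]
4. ∠HYQ = 102°  [△HYQ]
5. ∠HYJ = 78°  [linear pair at Y on JQ]

∠HYJ = 78°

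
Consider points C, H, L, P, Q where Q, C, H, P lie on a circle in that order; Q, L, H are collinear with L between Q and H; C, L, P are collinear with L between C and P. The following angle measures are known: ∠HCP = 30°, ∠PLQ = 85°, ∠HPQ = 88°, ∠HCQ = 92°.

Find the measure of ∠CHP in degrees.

∠CHP = 127°

1. ∠HQP = 30°  [same arc HP]
2. ∠HLP = 95°  [linear pair at L on QH]
3. ∠PHQ = 62°  [△QHP]
4. ∠CPH = 23°  [△HLP]
5. ∠CHP = 127°  [△CHP]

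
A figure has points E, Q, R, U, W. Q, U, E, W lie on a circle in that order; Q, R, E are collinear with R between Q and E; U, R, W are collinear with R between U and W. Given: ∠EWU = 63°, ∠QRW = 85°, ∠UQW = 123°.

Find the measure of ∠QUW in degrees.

1. ∠EQU = 63°  [same arc UE]
2. ∠ERU = 85°  [vertical angles at R]
3. ∠QRU = 95°  [linear pair at R on QE]
4. ∠QUW = 22°  [△QRU]

∠QUW = 22°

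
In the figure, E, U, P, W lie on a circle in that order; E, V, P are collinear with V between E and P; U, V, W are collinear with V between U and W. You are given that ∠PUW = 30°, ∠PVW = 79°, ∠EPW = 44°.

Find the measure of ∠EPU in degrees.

∠EPU = 49°

1. ∠PEW = 30°  [same arc PW]
2. ∠EVW = 101°  [linear pair at V on EP]
3. ∠EWU = 49°  [△EVW]
4. ∠EPU = 49°  [same arc EU]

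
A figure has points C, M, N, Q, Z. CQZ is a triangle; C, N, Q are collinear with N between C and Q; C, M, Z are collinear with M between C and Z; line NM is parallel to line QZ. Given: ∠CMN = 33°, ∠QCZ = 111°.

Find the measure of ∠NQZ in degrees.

∠NQZ = 36°

1. ∠CZQ = 33°  [NM∥QZ, corresponding at M]
2. ∠CQZ = 36°  [△CQZ]
3. ∠NQZ = 36°  [N on ray QC]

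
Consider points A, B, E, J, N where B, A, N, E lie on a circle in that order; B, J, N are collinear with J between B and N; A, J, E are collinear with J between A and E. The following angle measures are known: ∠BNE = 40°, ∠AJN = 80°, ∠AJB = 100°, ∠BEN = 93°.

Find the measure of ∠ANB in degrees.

1. ∠BAE = 40°  [same arc BE]
2. ∠ABN = 40°  [△BJA]
3. ∠BAN = 87°  [cyclic BANE, opposite ∠A+∠E]
4. ∠ANB = 53°  [△BAN]

∠ANB = 53°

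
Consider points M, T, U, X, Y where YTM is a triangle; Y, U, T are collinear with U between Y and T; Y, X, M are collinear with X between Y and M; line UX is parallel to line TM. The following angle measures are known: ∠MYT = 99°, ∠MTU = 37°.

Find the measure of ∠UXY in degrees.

1. ∠MTY = 37°  [U on ray TY]
2. ∠TMY = 44°  [△YTM]
3. ∠UXY = 44°  [UX∥TM, corresponding at X]

∠UXY = 44°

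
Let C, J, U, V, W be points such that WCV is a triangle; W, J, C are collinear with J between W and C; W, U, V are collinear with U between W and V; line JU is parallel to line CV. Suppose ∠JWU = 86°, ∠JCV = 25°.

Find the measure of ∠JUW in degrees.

1. ∠CWV = 86°  [J on WC, U on WV]
2. ∠VCW = 25°  [J on ray CW]
3. ∠CVW = 69°  [△WCV]
4. ∠JUW = 69°  [JU∥CV, corresponding at U]

∠JUW = 69°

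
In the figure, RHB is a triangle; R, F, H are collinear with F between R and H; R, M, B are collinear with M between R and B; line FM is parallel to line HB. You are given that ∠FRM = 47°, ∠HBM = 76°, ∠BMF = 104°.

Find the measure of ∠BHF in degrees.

1. ∠BRH = 47°  [F on RH, M on RB]
2. ∠HBR = 76°  [M on ray BR]
3. ∠BHR = 57°  [△RHB]
4. ∠BHF = 57°  [F on ray HR]

∠BHF = 57°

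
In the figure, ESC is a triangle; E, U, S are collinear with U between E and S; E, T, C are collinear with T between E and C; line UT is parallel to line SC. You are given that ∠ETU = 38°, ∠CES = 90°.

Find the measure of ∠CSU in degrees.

1. ∠ECS = 38°  [UT∥SC, corresponding at T]
2. ∠CSE = 52°  [△ESC]
3. ∠CSU = 52°  [U on ray SE]

∠CSU = 52°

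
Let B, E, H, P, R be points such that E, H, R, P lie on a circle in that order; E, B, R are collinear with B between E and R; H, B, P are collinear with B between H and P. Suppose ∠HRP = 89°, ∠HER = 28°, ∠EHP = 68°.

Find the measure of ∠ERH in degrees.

1. ∠HEP = 91°  [cyclic EHRP, opposite ∠E+∠R]
2. ∠EPH = 21°  [△EHP]
3. ∠ERH = 21°  [same arc EH]

∠ERH = 21°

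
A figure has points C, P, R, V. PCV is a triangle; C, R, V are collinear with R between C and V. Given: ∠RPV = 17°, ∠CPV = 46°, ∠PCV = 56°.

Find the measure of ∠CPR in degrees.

∠CPR = 29°

1. ∠CVP = 78°  [△PCV]
2. ∠PCR = 56°  [R on ray CV]
3. ∠PVR = 78°  [R on ray VC]
4. ∠PRV = 85°  [△PRV]
5. ∠CRP = 95°  [linear pair at R on CV]
6. ∠CPR = 29°  [△PCR]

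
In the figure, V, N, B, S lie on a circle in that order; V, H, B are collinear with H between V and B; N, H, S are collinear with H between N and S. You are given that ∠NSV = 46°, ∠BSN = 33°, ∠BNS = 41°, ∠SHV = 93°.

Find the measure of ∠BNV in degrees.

1. ∠NBV = 46°  [same arc VN]
2. ∠BVN = 33°  [same arc NB]
3. ∠BNV = 101°  [△VNB]

∠BNV = 101°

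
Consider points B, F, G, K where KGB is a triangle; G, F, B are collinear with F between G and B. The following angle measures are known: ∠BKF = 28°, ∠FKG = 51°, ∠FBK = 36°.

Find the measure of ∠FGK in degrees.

1. ∠BFK = 116°  [△KFB]
2. ∠GFK = 64°  [linear pair at F on GB]
3. ∠FGK = 65°  [△KGF]

∠FGK = 65°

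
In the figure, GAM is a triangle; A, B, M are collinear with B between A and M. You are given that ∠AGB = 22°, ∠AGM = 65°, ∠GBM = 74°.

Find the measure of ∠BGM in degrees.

1. ∠ABG = 106°  [linear pair at B on AM]
2. ∠BAG = 52°  [△GAB]
3. ∠GAM = 52°  [B on ray AM]
4. ∠AMG = 63°  [△GAM]
5. ∠BMG = 63°  [B on ray MA]
6. ∠BGM = 43°  [△GBM]

∠BGM = 43°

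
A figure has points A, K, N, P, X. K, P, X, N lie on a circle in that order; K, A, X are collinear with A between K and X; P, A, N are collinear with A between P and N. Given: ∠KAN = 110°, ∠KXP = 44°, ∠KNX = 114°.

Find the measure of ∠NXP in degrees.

∠NXP = 84°

1. ∠PAX = 110°  [vertical angles at A]
2. ∠NPX = 26°  [△PAX]
3. ∠KPX = 66°  [cyclic KPXN, opposite ∠P+∠N]
4. ∠PKX = 70°  [△KPX]
5. ∠PNX = 70°  [same arc PX]
6. ∠NXP = 84°  [△PXN]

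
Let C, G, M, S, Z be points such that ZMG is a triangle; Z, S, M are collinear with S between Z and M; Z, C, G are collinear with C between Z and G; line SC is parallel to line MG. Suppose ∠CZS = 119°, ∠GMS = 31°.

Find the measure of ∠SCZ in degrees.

1. ∠GZM = 119°  [S on ZM, C on ZG]
2. ∠GMZ = 31°  [S on ray MZ]
3. ∠MGZ = 30°  [△ZMG]
4. ∠SCZ = 30°  [SC∥MG, corresponding at C]

∠SCZ = 30°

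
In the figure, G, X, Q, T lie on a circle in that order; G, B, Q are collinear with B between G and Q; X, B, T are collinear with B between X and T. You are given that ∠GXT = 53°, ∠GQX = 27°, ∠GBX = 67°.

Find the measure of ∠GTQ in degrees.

∠GTQ = 87°

1. ∠QGX = 60°  [△GBX]
2. ∠GXQ = 93°  [△GXQ]
3. ∠GTQ = 87°  [cyclic GXQT, opposite ∠X+∠T]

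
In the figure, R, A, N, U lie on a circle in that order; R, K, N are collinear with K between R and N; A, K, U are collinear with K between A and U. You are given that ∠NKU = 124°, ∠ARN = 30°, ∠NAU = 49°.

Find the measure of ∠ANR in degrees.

1. ∠AKR = 124°  [vertical angles at K]
2. ∠AKN = 56°  [linear pair at K on RN]
3. ∠ANR = 75°  [△AKN]

∠ANR = 75°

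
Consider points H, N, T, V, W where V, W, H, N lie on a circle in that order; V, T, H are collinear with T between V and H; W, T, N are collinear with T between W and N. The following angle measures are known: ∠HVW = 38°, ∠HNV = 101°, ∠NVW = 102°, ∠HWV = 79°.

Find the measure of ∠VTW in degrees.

1. ∠HNW = 38°  [same arc WH]
2. ∠VHW = 63°  [△VWH]
3. ∠NHW = 78°  [cyclic VWHN, opposite ∠V+∠H]
4. ∠HWN = 64°  [△WHN]
5. ∠HTW = 53°  [△WTH]
6. ∠VTW = 127°  [linear pair at T on VH]

∠VTW = 127°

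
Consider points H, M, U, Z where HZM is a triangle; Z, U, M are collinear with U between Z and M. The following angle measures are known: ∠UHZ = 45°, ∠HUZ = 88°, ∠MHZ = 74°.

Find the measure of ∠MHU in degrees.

1. ∠HZU = 47°  [△HZU]
2. ∠HUM = 92°  [linear pair at U on ZM]
3. ∠HZM = 47°  [U on ray ZM]
4. ∠HMZ = 59°  [△HZM]
5. ∠HMU = 59°  [U on ray MZ]
6. ∠MHU = 29°  [△HUM]

∠MHU = 29°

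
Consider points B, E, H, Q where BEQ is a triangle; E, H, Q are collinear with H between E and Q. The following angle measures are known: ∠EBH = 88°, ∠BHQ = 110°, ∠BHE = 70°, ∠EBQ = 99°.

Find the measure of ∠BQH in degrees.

∠BQH = 59°

1. ∠BEH = 22°  [△BEH]
2. ∠BEQ = 22°  [H on ray EQ]
3. ∠BQE = 59°  [△BEQ]
4. ∠BQH = 59°  [H on ray QE]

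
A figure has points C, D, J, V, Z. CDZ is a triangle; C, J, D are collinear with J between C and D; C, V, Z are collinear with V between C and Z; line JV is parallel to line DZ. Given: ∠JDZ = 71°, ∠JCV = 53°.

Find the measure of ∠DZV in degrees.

1. ∠CDZ = 71°  [J on ray DC]
2. ∠DCZ = 53°  [J on CD, V on CZ]
3. ∠CZD = 56°  [△CDZ]
4. ∠DZV = 56°  [V on ray ZC]

∠DZV = 56°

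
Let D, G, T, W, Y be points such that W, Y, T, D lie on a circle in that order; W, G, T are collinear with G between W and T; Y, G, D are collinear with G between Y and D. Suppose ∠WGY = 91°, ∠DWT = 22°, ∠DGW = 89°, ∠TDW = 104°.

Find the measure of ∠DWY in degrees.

1. ∠DTW = 54°  [△WTD]
2. ∠WDY = 69°  [△WGD]
3. ∠DYW = 54°  [same arc WD]
4. ∠DWY = 57°  [△WYD]

∠DWY = 57°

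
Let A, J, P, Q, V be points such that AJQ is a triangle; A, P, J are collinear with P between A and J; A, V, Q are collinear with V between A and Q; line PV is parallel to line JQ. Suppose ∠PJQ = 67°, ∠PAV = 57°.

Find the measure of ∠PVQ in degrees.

1. ∠AJQ = 67°  [P on ray JA]
2. ∠JAQ = 57°  [P on AJ, V on AQ]
3. ∠AQJ = 56°  [△AJQ]
4. ∠AVP = 56°  [PV∥JQ, corresponding at V]
5. ∠PVQ = 124°  [linear pair at V on AQ]

∠PVQ = 124°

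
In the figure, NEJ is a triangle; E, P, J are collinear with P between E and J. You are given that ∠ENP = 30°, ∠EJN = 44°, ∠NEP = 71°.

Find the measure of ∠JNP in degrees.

∠JNP = 35°

1. ∠EPN = 79°  [△NEP]
2. ∠NJP = 44°  [P on ray JE]
3. ∠JPN = 101°  [linear pair at P on EJ]
4. ∠JNP = 35°  [△NPJ]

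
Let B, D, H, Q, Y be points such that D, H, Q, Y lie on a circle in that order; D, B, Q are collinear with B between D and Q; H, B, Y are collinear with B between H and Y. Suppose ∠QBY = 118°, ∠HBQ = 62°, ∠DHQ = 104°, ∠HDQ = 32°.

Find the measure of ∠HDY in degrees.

∠HDY = 106°

1. ∠DBH = 118°  [vertical angles at B]
2. ∠DQH = 44°  [△DHQ]
3. ∠DHY = 30°  [△DBH]
4. ∠DYH = 44°  [same arc DH]
5. ∠HDY = 106°  [△DHY]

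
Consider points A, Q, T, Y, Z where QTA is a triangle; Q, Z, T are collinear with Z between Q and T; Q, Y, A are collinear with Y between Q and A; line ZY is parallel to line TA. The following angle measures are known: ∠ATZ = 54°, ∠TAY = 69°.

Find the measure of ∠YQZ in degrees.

∠YQZ = 57°

1. ∠ATQ = 54°  [Z on ray TQ]
2. ∠QAT = 69°  [Y on ray AQ]
3. ∠AQT = 57°  [△QTA]
4. ∠YQZ = 57°  [Z on QT, Y on QA]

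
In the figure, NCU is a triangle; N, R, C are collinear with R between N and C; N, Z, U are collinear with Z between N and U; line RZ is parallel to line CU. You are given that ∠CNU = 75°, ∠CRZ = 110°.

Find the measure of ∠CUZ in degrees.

∠CUZ = 35°

1. ∠RNZ = 75°  [R on NC, Z on NU]
2. ∠NRZ = 70°  [linear pair at R on NC]
3. ∠NZR = 35°  [△NRZ]
4. ∠RZU = 145°  [linear pair at Z on NU]
5. ∠CUZ = 35°  [RZ∥CU, co-interior at U–Z]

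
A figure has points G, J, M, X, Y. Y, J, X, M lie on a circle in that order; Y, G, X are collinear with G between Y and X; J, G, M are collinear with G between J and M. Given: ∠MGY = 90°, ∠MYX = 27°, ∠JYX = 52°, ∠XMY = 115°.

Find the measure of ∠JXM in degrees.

1. ∠MJX = 27°  [same arc XM]
2. ∠JMX = 52°  [same arc JX]
3. ∠JXM = 101°  [△JXM]

∠JXM = 101°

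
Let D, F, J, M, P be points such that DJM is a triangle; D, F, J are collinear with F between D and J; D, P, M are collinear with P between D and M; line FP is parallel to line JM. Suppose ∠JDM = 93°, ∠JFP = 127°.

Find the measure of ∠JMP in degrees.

1. ∠FDP = 93°  [F on DJ, P on DM]
2. ∠DFP = 53°  [linear pair at F on DJ]
3. ∠DPF = 34°  [△DFP]
4. ∠FPM = 146°  [linear pair at P on DM]
5. ∠JMP = 34°  [FP∥JM, co-interior at M–P]

∠JMP = 34°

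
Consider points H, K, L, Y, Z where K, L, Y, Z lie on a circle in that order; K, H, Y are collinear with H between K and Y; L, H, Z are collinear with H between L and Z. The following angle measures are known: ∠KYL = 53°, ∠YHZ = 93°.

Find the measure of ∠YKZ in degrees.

∠YKZ = 40°

1. ∠KZL = 53°  [same arc KL]
2. ∠KHZ = 87°  [linear pair at H on KY]
3. ∠YKZ = 40°  [△KHZ]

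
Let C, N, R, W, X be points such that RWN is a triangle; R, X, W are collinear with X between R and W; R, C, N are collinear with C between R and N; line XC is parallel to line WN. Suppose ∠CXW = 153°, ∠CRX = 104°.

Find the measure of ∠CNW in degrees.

∠CNW = 49°

1. ∠CXR = 27°  [linear pair at X on RW]
2. ∠RCX = 49°  [△RXC]
3. ∠NCX = 131°  [linear pair at C on RN]
4. ∠CNW = 49°  [XC∥WN, co-interior at N–C]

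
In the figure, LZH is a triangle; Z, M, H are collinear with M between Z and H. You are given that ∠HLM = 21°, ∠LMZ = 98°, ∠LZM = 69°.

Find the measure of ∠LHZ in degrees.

1. ∠HML = 82°  [linear pair at M on ZH]
2. ∠LHM = 77°  [△LMH]
3. ∠LHZ = 77°  [M on ray HZ]

∠LHZ = 77°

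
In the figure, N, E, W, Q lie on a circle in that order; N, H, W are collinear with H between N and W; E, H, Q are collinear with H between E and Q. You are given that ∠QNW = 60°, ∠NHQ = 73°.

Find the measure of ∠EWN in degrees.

∠EWN = 47°

1. ∠QEW = 60°  [same arc WQ]
2. ∠EHW = 73°  [vertical angles at H]
3. ∠EWN = 47°  [△EHW]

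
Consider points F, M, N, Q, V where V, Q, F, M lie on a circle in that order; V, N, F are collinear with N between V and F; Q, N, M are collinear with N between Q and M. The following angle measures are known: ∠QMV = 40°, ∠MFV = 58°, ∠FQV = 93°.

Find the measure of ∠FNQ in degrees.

∠FNQ = 105°

1. ∠QFV = 40°  [same arc VQ]
2. ∠MQV = 58°  [same arc VM]
3. ∠FVQ = 47°  [△VQF]
4. ∠QNV = 75°  [△VNQ]
5. ∠FNQ = 105°  [linear pair at N on VF]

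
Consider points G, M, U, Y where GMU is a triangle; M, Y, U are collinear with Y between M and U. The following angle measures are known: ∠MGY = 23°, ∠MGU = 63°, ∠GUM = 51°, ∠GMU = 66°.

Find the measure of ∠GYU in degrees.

1. ∠GMY = 66°  [Y on ray MU]
2. ∠GYM = 91°  [△GMY]
3. ∠GYU = 89°  [linear pair at Y on MU]

∠GYU = 89°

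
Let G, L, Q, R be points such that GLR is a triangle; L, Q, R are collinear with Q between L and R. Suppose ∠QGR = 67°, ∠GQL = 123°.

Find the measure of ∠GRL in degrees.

∠GRL = 56°

1. ∠GQR = 57°  [linear pair at Q on LR]
2. ∠GRQ = 56°  [△GQR]
3. ∠GRL = 56°  [Q on ray RL]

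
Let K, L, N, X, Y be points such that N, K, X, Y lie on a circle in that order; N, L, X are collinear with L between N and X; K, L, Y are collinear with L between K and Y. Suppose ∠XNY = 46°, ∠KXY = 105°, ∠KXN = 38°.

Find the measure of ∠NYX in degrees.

1. ∠KNY = 75°  [cyclic NKXY, opposite ∠N+∠X]
2. ∠KYN = 38°  [same arc NK]
3. ∠NKY = 67°  [△NKY]
4. ∠NXY = 67°  [same arc NY]
5. ∠NYX = 67°  [△NXY]

∠NYX = 67°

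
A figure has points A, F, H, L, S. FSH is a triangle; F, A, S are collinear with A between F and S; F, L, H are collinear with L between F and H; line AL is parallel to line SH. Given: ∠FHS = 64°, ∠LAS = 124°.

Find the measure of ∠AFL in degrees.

∠AFL = 60°

1. ∠ALF = 64°  [AL∥SH, corresponding at L]
2. ∠FAL = 56°  [linear pair at A on FS]
3. ∠AFL = 60°  [△FAL]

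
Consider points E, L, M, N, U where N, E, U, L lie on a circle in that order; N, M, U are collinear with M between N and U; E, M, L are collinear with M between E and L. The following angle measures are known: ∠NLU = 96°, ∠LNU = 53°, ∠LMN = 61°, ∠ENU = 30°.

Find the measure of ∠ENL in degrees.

∠ENL = 83°

1. ∠LUN = 31°  [△NUL]
2. ∠ELN = 66°  [△NML]
3. ∠LEN = 31°  [same arc NL]
4. ∠ENL = 83°  [△NEL]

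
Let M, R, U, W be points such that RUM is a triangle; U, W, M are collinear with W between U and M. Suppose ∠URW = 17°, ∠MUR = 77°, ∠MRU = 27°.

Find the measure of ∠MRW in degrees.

1. ∠RMU = 76°  [△RUM]
2. ∠RUW = 77°  [W on ray UM]
3. ∠RMW = 76°  [W on ray MU]
4. ∠RWU = 86°  [△RUW]
5. ∠MWR = 94°  [linear pair at W on UM]
6. ∠MRW = 10°  [△RWM]

∠MRW = 10°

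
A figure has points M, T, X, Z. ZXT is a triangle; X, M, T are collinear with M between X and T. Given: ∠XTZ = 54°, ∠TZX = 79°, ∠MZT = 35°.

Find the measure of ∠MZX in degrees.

∠MZX = 44°

1. ∠TXZ = 47°  [△ZXT]
2. ∠MTZ = 54°  [M on ray TX]
3. ∠TMZ = 91°  [△ZMT]
4. ∠MXZ = 47°  [M on ray XT]
5. ∠XMZ = 89°  [linear pair at M on XT]
6. ∠MZX = 44°  [△ZXM]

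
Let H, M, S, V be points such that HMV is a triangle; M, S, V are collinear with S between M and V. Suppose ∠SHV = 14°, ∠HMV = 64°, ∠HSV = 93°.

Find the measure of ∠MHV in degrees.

1. ∠HVS = 73°  [△HSV]
2. ∠HVM = 73°  [S on ray VM]
3. ∠MHV = 43°  [△HMV]

∠MHV = 43°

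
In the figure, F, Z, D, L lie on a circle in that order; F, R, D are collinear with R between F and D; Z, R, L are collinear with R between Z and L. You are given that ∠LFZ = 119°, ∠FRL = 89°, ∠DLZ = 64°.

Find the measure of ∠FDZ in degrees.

∠FDZ = 36°

1. ∠LDZ = 61°  [cyclic FZDL, opposite ∠F+∠D]
2. ∠DRZ = 89°  [vertical angles at R]
3. ∠DZL = 55°  [△ZDL]
4. ∠FDZ = 36°  [△ZRD]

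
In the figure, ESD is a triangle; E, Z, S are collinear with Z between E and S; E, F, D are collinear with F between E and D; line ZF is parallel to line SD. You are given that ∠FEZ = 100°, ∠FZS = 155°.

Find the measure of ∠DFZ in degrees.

1. ∠EZF = 25°  [linear pair at Z on ES]
2. ∠EFZ = 55°  [△EZF]
3. ∠DFZ = 125°  [linear pair at F on ED]

∠DFZ = 125°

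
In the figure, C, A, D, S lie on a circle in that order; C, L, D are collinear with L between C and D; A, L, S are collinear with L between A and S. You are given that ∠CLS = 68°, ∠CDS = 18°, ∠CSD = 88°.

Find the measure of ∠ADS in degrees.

1. ∠DLS = 112°  [linear pair at L on CD]
2. ∠DCS = 74°  [△CDS]
3. ∠ASD = 50°  [△DLS]
4. ∠DAS = 74°  [same arc DS]
5. ∠ADS = 56°  [△ADS]

∠ADS = 56°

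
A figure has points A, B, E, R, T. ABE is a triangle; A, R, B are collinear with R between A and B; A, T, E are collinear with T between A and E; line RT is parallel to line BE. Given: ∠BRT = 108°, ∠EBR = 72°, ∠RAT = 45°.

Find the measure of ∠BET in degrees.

1. ∠ABE = 72°  [R on ray BA]
2. ∠BAE = 45°  [R on AB, T on AE]
3. ∠AEB = 63°  [△ABE]
4. ∠BET = 63°  [T on ray EA]

∠BET = 63°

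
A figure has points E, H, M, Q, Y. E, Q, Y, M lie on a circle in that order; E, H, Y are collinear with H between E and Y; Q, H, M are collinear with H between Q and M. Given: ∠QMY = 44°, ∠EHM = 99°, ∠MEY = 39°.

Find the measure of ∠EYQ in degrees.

1. ∠QHY = 99°  [vertical angles at H]
2. ∠MQY = 39°  [same arc YM]
3. ∠EYQ = 42°  [△QHY]

∠EYQ = 42°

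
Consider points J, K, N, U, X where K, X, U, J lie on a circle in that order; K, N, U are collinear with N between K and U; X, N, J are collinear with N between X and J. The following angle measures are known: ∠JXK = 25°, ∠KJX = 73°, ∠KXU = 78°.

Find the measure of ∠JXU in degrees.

∠JXU = 53°

1. ∠JUK = 25°  [same arc KJ]
2. ∠KJU = 102°  [cyclic KXUJ, opposite ∠X+∠J]
3. ∠JKU = 53°  [△KUJ]
4. ∠JXU = 53°  [same arc UJ]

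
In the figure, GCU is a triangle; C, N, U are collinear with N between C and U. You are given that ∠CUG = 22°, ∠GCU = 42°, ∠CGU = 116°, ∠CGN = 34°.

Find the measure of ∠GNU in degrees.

1. ∠GCN = 42°  [N on ray CU]
2. ∠CNG = 104°  [△GCN]
3. ∠GNU = 76°  [linear pair at N on CU]

∠GNU = 76°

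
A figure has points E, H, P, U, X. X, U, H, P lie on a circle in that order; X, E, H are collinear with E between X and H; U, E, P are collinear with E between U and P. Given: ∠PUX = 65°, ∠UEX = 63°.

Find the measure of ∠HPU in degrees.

1. ∠PHX = 65°  [same arc XP]
2. ∠HEP = 63°  [vertical angles at E]
3. ∠HPU = 52°  [△HEP]

∠HPU = 52°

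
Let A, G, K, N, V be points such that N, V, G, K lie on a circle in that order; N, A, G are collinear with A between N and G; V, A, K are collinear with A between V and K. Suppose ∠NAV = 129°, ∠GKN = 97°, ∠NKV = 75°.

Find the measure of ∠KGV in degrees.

1. ∠GAV = 51°  [linear pair at A on NG]
2. ∠GVN = 83°  [cyclic NVGK, opposite ∠V+∠K]
3. ∠NGV = 75°  [same arc NV]
4. ∠GVK = 54°  [△VAG]
5. ∠GNV = 22°  [△NVG]
6. ∠GKV = 22°  [same arc VG]
7. ∠KGV = 104°  [△VGK]

∠KGV = 104°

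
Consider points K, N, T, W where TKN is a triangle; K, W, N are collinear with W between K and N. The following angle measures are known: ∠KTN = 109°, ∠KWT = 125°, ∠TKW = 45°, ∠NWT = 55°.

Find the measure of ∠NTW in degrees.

∠NTW = 99°

1. ∠NKT = 45°  [W on ray KN]
2. ∠KNT = 26°  [△TKN]
3. ∠TNW = 26°  [W on ray NK]
4. ∠NTW = 99°  [△TWN]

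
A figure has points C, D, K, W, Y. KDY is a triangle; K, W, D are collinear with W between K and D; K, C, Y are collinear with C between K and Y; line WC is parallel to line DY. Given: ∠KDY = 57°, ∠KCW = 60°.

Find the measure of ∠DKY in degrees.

∠DKY = 63°

1. ∠CWK = 57°  [WC∥DY, corresponding at W]
2. ∠CKW = 63°  [△KWC]
3. ∠DKY = 63°  [W on KD, C on KY]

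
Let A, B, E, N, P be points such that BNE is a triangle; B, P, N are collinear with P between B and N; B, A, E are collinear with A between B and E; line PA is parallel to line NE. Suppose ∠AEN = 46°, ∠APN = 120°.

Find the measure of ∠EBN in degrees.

1. ∠BEN = 46°  [A on ray EB]
2. ∠APB = 60°  [linear pair at P on BN]
3. ∠BAP = 46°  [PA∥NE, corresponding at A]
4. ∠ABP = 74°  [△BPA]
5. ∠EBN = 74°  [P on BN, A on BE]

∠EBN = 74°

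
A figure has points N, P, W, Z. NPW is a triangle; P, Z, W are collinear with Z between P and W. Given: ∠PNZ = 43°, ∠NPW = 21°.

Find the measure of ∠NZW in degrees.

1. ∠NPZ = 21°  [Z on ray PW]
2. ∠NZP = 116°  [△NPZ]
3. ∠NZW = 64°  [linear pair at Z on PW]

∠NZW = 64°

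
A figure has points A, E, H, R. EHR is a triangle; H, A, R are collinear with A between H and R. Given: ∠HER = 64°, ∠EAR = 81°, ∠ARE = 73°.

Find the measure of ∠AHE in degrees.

∠AHE = 43°

1. ∠ERH = 73°  [A on ray RH]
2. ∠EHR = 43°  [△EHR]
3. ∠AHE = 43°  [A on ray HR]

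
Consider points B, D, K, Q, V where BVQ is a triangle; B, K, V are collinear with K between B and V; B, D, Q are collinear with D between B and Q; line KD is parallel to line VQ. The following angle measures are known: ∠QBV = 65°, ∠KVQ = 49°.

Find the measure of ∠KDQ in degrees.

1. ∠BVQ = 49°  [K on ray VB]
2. ∠BQV = 66°  [△BVQ]
3. ∠BDK = 66°  [KD∥VQ, corresponding at D]
4. ∠KDQ = 114°  [linear pair at D on BQ]

∠KDQ = 114°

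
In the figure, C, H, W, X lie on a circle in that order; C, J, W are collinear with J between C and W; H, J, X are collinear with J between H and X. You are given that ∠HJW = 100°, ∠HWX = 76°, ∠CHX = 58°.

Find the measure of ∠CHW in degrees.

∠CHW = 120°

1. ∠CJH = 80°  [linear pair at J on CW]
2. ∠HCX = 104°  [cyclic CHWX, opposite ∠C+∠W]
3. ∠CXH = 18°  [△CHX]
4. ∠HCW = 42°  [△CJH]
5. ∠CWH = 18°  [same arc CH]
6. ∠CHW = 120°  [△CHW]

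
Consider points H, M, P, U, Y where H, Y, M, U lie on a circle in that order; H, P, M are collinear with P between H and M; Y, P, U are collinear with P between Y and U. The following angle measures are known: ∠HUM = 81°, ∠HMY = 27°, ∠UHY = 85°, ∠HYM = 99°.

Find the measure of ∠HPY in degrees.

1. ∠HUY = 27°  [same arc HY]
2. ∠MHY = 54°  [△HYM]
3. ∠HYU = 68°  [△HYU]
4. ∠HPY = 58°  [△HPY]

∠HPY = 58°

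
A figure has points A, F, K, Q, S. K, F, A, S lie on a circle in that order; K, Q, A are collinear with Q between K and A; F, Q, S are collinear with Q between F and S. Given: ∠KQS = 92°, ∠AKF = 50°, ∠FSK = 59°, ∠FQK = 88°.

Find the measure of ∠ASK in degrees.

1. ∠AQS = 88°  [linear pair at Q on KA]
2. ∠AKS = 29°  [△KQS]
3. ∠ASF = 50°  [same arc FA]
4. ∠KAS = 42°  [△AQS]
5. ∠ASK = 109°  [△KAS]

∠ASK = 109°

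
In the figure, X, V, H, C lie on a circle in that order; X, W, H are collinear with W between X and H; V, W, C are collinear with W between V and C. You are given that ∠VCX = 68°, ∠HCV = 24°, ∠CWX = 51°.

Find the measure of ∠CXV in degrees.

∠CXV = 85°

1. ∠VHX = 68°  [same arc XV]
2. ∠HWV = 51°  [vertical angles at W]
3. ∠CVH = 61°  [△VWH]
4. ∠CHV = 95°  [△VHC]
5. ∠CXV = 85°  [cyclic XVHC, opposite ∠X+∠H]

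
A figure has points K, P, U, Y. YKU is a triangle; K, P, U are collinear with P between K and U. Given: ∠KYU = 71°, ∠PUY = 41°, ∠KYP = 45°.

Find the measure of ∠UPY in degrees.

1. ∠KUY = 41°  [P on ray UK]
2. ∠UKY = 68°  [△YKU]
3. ∠PKY = 68°  [P on ray KU]
4. ∠KPY = 67°  [△YKP]
5. ∠UPY = 113°  [linear pair at P on KU]

∠UPY = 113°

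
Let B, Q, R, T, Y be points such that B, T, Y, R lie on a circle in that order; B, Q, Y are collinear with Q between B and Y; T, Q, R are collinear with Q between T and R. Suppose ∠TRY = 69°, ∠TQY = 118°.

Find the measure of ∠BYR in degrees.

1. ∠TBY = 69°  [same arc TY]
2. ∠BQT = 62°  [linear pair at Q on BY]
3. ∠BTR = 49°  [△BQT]
4. ∠BYR = 49°  [same arc BR]

∠BYR = 49°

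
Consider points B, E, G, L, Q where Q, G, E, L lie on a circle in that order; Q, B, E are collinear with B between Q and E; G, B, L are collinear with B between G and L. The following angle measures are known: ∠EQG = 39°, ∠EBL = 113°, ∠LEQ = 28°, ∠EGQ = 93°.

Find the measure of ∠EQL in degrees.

1. ∠GEQ = 48°  [△QGE]
2. ∠LBQ = 67°  [linear pair at B on QE]
3. ∠GLQ = 48°  [same arc QG]
4. ∠EQL = 65°  [△QBL]

∠EQL = 65°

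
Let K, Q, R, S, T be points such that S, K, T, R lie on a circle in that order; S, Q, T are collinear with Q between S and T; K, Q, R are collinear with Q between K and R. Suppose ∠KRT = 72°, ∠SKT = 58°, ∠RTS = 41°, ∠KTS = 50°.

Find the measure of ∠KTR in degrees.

1. ∠RKS = 41°  [same arc SR]
2. ∠KRS = 50°  [same arc SK]
3. ∠KSR = 89°  [△SKR]
4. ∠KTR = 91°  [cyclic SKTR, opposite ∠S+∠T]

∠KTR = 91°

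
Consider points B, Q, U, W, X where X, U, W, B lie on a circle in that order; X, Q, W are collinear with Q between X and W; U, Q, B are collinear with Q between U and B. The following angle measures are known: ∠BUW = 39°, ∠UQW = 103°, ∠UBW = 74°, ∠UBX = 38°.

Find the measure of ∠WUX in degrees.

1. ∠UWX = 38°  [△UQW]
2. ∠UXW = 74°  [same arc UW]
3. ∠WUX = 68°  [△XUW]

∠WUX = 68°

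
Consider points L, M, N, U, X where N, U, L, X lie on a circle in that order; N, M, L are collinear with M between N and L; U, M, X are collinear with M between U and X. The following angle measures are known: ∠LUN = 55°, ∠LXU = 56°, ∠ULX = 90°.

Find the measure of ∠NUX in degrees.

1. ∠LNU = 56°  [same arc UL]
2. ∠UNX = 90°  [cyclic NULX, opposite ∠N+∠L]
3. ∠NLU = 69°  [△NUL]
4. ∠NXU = 69°  [same arc NU]
5. ∠NUX = 21°  [△NUX]

∠NUX = 21°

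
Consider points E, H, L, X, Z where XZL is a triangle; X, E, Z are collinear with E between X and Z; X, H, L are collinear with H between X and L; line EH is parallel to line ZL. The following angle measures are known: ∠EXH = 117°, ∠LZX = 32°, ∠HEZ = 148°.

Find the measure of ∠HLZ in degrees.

∠HLZ = 31°

1. ∠LXZ = 117°  [E on XZ, H on XL]
2. ∠XLZ = 31°  [△XZL]
3. ∠HLZ = 31°  [H on ray LX]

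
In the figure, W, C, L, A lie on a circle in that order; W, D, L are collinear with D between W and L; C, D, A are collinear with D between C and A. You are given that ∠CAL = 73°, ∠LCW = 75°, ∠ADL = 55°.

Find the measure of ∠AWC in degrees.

1. ∠CWL = 73°  [same arc CL]
2. ∠CLW = 32°  [△WCL]
3. ∠CDW = 55°  [vertical angles at D]
4. ∠ACW = 52°  [△WDC]
5. ∠CAW = 32°  [same arc WC]
6. ∠AWC = 96°  [△WCA]

∠AWC = 96°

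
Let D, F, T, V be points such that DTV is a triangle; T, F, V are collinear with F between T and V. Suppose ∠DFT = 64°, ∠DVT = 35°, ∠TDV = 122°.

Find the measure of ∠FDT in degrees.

∠FDT = 93°

1. ∠DTV = 23°  [△DTV]
2. ∠DTF = 23°  [F on ray TV]
3. ∠FDT = 93°  [△DTF]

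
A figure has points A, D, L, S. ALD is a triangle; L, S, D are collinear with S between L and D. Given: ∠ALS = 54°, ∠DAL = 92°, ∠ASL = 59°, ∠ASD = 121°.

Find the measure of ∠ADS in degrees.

∠ADS = 34°

1. ∠ALD = 54°  [S on ray LD]
2. ∠ADL = 34°  [△ALD]
3. ∠ADS = 34°  [S on ray DL]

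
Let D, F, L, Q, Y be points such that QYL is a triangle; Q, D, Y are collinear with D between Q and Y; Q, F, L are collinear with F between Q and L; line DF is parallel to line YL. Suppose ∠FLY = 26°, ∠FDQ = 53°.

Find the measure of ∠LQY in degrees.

∠LQY = 101°

1. ∠QLY = 26°  [F on ray LQ]
2. ∠LYQ = 53°  [DF∥YL, corresponding at D]
3. ∠LQY = 101°  [△QYL]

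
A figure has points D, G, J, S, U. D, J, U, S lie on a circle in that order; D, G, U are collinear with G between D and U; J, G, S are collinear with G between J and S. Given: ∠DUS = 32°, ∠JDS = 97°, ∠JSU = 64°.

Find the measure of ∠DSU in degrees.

1. ∠DJS = 32°  [same arc DS]
2. ∠SGU = 84°  [△UGS]
3. ∠DSJ = 51°  [△DJS]
4. ∠DGS = 96°  [linear pair at G on DU]
5. ∠SDU = 33°  [△DGS]
6. ∠DSU = 115°  [△DUS]

∠DSU = 115°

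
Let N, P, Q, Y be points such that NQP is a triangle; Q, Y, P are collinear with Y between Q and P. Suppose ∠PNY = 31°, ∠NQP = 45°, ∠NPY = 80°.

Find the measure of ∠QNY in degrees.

∠QNY = 24°

1. ∠NYP = 69°  [△NYP]
2. ∠NQY = 45°  [Y on ray QP]
3. ∠NYQ = 111°  [linear pair at Y on QP]
4. ∠QNY = 24°  [△NQY]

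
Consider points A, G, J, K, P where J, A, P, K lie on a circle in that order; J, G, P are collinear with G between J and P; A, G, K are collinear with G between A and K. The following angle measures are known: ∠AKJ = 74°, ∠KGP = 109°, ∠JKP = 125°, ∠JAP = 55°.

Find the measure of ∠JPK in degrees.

∠JPK = 20°

1. ∠APJ = 74°  [same arc JA]
2. ∠AGJ = 109°  [vertical angles at G]
3. ∠AJP = 51°  [△JAP]
4. ∠JAK = 20°  [△JGA]
5. ∠JPK = 20°  [same arc JK]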